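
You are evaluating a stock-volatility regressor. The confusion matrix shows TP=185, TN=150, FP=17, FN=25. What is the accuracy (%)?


Accuracy = (TP+TN)/(TP+TN+FP+FN)
= (185+150)/(377)
= 335/377 = 88.86%

88.86%


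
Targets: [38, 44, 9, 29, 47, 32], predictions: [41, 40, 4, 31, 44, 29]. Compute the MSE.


Squared errors: (38-41)²=9, (44-40)²=16, (9-4)²=25, (29-31)²=4, (47-44)²=9, (32-29)²=9
Sum = 72
MSE = 72/6 = 12

12


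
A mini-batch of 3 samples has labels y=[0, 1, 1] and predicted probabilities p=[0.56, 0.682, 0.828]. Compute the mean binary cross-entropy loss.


L[0] = -ln(1-0.56) = -ln(0.44) = 0.821
L[1] = -ln(0.682) = 0.3827
L[2] = -ln(0.828) = 0.1887
mean = (0.821 + 0.3827 + 0.1887)/3 = 0.4641

0.4641


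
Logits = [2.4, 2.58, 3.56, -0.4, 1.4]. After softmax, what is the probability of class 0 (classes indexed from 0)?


Exponentials: e^2.4=11.0232, e^2.58=13.1971, e^3.56=35.1632, e^-0.4=0.6703, e^1.4=4.0552
Sum = 64.109
Softmax = [0.1719, 0.2059, 0.5485, 0.0105, 0.0633]
p[0] = 11.0232/64.109 = 0.1719

0.1719


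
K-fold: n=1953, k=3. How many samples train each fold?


Fold size = 1953/3 = 651
Training per fold = 1953 - 651 = 1302

1302


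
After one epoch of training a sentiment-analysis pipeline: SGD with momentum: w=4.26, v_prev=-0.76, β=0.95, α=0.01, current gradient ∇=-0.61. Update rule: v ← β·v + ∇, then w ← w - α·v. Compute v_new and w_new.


v_new = 0.95·-0.76 - 0.61 = -0.722 - 0.61 = -1.332
w_new = 4.26 - 0.01·-1.332 = 4.26 + 0.01332 = 4.27332

v_new=-1.332, w_new=4.27332


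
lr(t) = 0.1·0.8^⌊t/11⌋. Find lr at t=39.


n_drops = ⌊39/11⌋ = 3
lr = 0.1·0.8^3 = 0.1·0.512 = 0.0512

0.0512


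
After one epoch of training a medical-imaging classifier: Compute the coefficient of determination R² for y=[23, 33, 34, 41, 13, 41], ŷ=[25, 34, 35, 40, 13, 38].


ȳ = 30.8333
SS_res = Σ(y-ŷ)² = 16
SS_tot = Σ(y-ȳ)² = 600.83
R² = 1 - SS_res/SS_tot = 1 - 0.0266 = 0.9734

0.9734


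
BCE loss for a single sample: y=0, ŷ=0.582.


BCE = -[y·ln(p) + (1-y)·ln(1-p)]
= -0 - 1·ln(1-0.582)
= -ln(0.418) = 0.8723

0.8723


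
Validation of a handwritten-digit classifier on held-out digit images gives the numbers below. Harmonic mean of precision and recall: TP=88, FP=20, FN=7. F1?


Precision = 88/108 = 0.8148
Recall = 88/95 = 0.9263
F1 = 2·P·R/(P+R) = 2·TP/(2·TP+FP+FN) = 176/(176+20+7) = 176/203 = 0.867

0.867


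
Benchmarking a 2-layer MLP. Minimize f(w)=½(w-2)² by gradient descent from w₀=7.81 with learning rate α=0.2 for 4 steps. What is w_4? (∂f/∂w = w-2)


step 1: grad = 7.81-2 = 5.81; w = 7.81 - 0.2·(5.81) = 6.648
step 2: grad = 6.648-2 = 4.648; w = 6.648 - 0.2·(4.648) = 5.7184
step 3: grad = 5.7184-2 = 3.7184; w = 5.7184 - 0.2·(3.7184) = 4.97472
step 4: grad = 4.97472-2 = 2.97472; w = 4.97472 - 0.2·(2.97472) = 4.379776

4.379776


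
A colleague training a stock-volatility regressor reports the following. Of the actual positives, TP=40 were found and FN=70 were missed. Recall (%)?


Recall = TP/(TP+FN)
= 40/(40+70)
= 40/110 = 36.36%

36.36%


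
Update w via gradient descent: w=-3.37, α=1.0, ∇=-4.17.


w_new = w - α·∇
= -3.37 - 1.0·-4.17
= -3.37 + 4.17
= 0.8

0.8


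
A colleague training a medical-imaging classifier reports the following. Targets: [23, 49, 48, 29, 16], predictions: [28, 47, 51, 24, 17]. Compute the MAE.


Absolute errors: |23-28|=5, |49-47|=2, |48-51|=3, |29-24|=5, |16-17|=1
Sum = 16
MAE = 16/5 = 16/5

16/5


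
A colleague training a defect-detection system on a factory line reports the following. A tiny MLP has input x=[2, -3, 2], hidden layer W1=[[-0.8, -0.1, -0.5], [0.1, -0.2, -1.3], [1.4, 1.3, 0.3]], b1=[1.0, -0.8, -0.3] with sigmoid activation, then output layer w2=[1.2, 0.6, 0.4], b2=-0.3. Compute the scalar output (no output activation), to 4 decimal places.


z1[0] = (-0.8)·(2) + (-0.1)·(-3) + (-0.5)·(2) + 1.0 = -1.3
z1[1] = (0.1)·(2) + (-0.2)·(-3) + (-1.3)·(2) - 0.8 = -2.6
z1[2] = (1.4)·(2) + (1.3)·(-3) + (0.3)·(2) - 0.3 = -0.8
h = sigmoid(z1) = [0.2142, 0.0691, 0.31]
output = (1.2)·(0.2142) + (0.6)·(0.0691) + (0.4)·(0.31) - 0.3 = 0.1225

0.1225


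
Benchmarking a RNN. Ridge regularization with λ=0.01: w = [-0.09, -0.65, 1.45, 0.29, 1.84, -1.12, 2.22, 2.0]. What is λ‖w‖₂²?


‖w‖₂² = (-0.09)² + (-0.65)² + (1.45)² + (0.29)² + (1.84)² + (-1.12)² + (2.22)² + (2.0)²
     = 0.0081 + 0.4225 + 2.1025 + 0.0841 + 3.3856 + 1.2544 + 4.9284 + 4
     = 16.1856
λ·‖w‖₂² = 0.01·16.1856 = 0.161856

0.161856


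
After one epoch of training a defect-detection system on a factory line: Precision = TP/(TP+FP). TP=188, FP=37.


Precision = TP/(TP+FP)
= 188/(188+37)
= 188/225 = 83.56%

83.56%


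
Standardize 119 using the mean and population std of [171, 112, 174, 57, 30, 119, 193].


μ = 122.2857, σ = 57.2506
z = (119 - 122.2857)/57.2506 = -0.0574

-0.0574


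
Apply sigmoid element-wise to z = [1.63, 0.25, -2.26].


σ(1.63) = 1/(1+e^-1.63) = 0.8362
σ(0.25) = 1/(1+e^-0.25) = 0.5622
σ(-2.26) = 1/(1+e^2.26) = 0.0945
result = [0.8362, 0.5622, 0.0945]

[0.8362, 0.5622, 0.0945]


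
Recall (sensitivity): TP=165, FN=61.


Recall = TP/(TP+FN)
= 165/(165+61)
= 165/226 = 73.01%

73.01%


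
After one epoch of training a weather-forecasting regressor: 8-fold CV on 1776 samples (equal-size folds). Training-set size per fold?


Fold size = 1776/8 = 222
Training per fold = 1776 - 222 = 1554

1554


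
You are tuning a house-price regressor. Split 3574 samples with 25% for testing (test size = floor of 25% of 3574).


Test = ⌊3574·25/100⌋ = 893
Train = 3574 - 893 = 2681

Train: 2681, Test: 893


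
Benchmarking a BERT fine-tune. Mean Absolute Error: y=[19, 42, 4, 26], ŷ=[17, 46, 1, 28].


Absolute errors: |19-17|=2, |42-46|=4, |4-1|=3, |26-28|=2
Sum = 11
MAE = 11/4 = 11/4

11/4


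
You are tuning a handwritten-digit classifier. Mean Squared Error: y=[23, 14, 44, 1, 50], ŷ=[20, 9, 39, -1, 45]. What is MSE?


Squared errors: (23-20)²=9, (14-9)²=25, (44-39)²=25, (1+ 1)²=4, (50-45)²=25
Sum = 88
MSE = 88/5 = 88/5

88/5


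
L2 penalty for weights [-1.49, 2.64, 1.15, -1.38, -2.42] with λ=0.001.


‖w‖₂² = (-1.49)² + (2.64)² + (1.15)² + (-1.38)² + (-2.42)²
     = 2.2201 + 6.9696 + 1.3225 + 1.9044 + 5.8564
     = 18.273
λ·‖w‖₂² = 0.001·18.273 = 0.018273

0.018273


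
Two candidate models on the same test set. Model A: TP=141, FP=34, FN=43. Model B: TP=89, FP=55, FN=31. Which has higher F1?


Model A: P=141/175=0.8057, R=141/184=0.7663, F1=2PR/(P+R)=2TP/(2TP+FP+FN)=282/359=0.7855
Model B: P=89/144=0.6181, R=89/120=0.7417, F1=2PR/(P+R)=2TP/(2TP+FP+FN)=178/264=0.6742
0.7855 > 0.6742 → Model A

Model A


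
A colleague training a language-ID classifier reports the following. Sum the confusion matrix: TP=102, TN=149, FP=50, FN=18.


Total = TP + TN + FP + FN
= 102 + 149 + 50 + 18
= 319
(Predicted positive: 152, predicted negative: 167)

319


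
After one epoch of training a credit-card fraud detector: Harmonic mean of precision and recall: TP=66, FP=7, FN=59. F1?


Precision = 66/73 = 0.9041
Recall = 66/125 = 0.528
F1 = 2·P·R/(P+R) = 2·TP/(2·TP+FP+FN) = 132/(132+7+59) = 132/198 = 0.6667

0.6667


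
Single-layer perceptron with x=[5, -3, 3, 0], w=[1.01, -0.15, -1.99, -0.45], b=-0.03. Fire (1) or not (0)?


z = (5)·(1.01) + (-3)·(-0.15) + (3)·(-1.99) + (0)·(-0.45) - 0.03
  = -0.5
step(z) = 0 (z<0)

0


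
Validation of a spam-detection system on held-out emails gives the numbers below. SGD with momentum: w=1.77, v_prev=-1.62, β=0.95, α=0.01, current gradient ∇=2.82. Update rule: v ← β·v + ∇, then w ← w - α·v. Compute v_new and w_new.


v_new = 0.95·-1.62 + 2.82 = -1.539 + 2.82 = 1.281
w_new = 1.77 - 0.01·1.281 = 1.77 - 0.01281 = 1.75719

v_new=1.281, w_new=1.75719


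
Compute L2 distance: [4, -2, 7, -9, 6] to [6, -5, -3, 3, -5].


d = √((4-6)² + (-2+ 5)² + (7+ 3)² + (-9-3)² + (6+ 5)²)
  = √(4 + 9 + 100 + 144 + 121)
  = √378 = 19.4422

19.4422


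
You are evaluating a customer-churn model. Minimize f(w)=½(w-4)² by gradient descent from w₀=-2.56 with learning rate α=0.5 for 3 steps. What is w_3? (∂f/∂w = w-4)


step 1: grad = -2.56-4 = -6.56; w = -2.56 - 0.5·(-6.56) = 0.72
step 2: grad = 0.72-4 = -3.28; w = 0.72 - 0.5·(-3.28) = 2.36
step 3: grad = 2.36-4 = -1.64; w = 2.36 - 0.5·(-1.64) = 3.18

3.18


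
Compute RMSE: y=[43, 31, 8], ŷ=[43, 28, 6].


MSE = 13/3 = 4.3333
RMSE = √(13/3) = 2.0817

2.0817


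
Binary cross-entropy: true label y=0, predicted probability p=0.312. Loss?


BCE = -[y·ln(p) + (1-y)·ln(1-p)]
= -0 - 1·ln(1-0.312)
= -ln(0.688) = 0.374

0.374


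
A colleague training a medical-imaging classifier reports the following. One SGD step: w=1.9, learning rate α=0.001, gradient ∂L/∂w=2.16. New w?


w_new = w - α·∇
= 1.9 - 0.001·2.16
= 1.9 - 0.00216
= 1.89784

1.89784


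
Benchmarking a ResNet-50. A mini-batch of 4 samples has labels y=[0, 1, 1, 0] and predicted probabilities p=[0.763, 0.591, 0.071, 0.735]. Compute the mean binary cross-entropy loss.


L[0] = -ln(1-0.763) = -ln(0.237) = 1.4397
L[1] = -ln(0.591) = 0.5259
L[2] = -ln(0.071) = 2.6451
L[3] = -ln(1-0.735) = -ln(0.265) = 1.328
mean = (1.4397 + 0.5259 + 2.6451 + 1.328)/4 = 1.4847

1.4847


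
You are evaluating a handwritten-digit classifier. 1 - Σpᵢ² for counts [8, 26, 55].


Probabilities: [8/89, 26/89, 55/89] ≈ [0.0899, 0.2921, 0.618]
Σpᵢ² = (64 + 676 + 3025)/89² = 3765/7921
Gini = 1 - Σpᵢ² = 1 - 3765/7921 = 0.5247

0.5247


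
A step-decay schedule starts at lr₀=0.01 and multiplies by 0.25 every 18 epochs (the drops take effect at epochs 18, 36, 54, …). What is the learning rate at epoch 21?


n_drops = ⌊21/18⌋ = 1
lr = 0.01·0.25^1 = 0.01·0.25 = 0.0025

0.0025


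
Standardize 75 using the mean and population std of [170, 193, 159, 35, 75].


μ = 126.4, σ = 60.6551
z = (75 - 126.4)/60.6551 = -0.8474

-0.8474


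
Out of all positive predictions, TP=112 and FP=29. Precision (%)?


Precision = TP/(TP+FP)
= 112/(112+29)
= 112/141 = 79.43%

79.43%


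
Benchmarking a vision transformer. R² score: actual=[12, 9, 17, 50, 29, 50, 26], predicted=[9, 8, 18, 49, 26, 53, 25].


ȳ = 27.5714
SS_res = Σ(y-ŷ)² = 31
SS_tot = Σ(y-ȳ)² = 1709.71
R² = 1 - SS_res/SS_tot = 1 - 0.0181 = 0.9819

0.9819


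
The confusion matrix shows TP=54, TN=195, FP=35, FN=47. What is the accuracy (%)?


Accuracy = (TP+TN)/(TP+TN+FP+FN)
= (54+195)/(331)
= 249/331 = 75.23%

75.23%


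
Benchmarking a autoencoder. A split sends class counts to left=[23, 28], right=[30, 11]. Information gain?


Parent = [53, 39], H_parent = 0.9832
H_left = 0.9931 (n=51), H_right = 0.839 (n=41)
H_children = (51/92)·0.9931 + (41/92)·0.839 = 0.9244
IG = 0.9832 - 0.9244 = 0.0588

0.0588


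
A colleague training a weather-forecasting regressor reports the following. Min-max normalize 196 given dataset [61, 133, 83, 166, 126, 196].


min=61, max=196
(196-61)/(196-61) = 135/135 = 1.0

1.0


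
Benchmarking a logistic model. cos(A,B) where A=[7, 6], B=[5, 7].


A·B = 7·5 + 6·7 = 77
‖A‖ = √85 = 9.2195, ‖B‖ = √74 = 8.6023
cos = 77/(√85·√74) = 77/√6290 = 0.9709

0.9709


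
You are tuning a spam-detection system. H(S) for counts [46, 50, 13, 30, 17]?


Probabilities: [46/156, 50/156, 13/156, 30/156, 17/156] ≈ [0.2949, 0.3205, 0.0833, 0.1923, 0.109]
H = -((46/156)·log₂(46/156) + (50/156)·log₂(50/156) + (13/156)·log₂(13/156) + (30/156)·log₂(30/156) + (17/156)·log₂(17/156))
  = 2.1503 bits

2.1503 bits


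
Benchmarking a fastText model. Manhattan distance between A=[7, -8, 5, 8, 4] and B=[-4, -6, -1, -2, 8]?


d = |7+ 4| + |-8+ 6| + |5+ 1| + |8+ 2| + |4-8|
  = 11 + 2 + 6 + 10 + 4
  = 33

33


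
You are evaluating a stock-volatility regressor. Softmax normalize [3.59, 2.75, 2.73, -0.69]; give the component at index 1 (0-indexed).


Exponentials: e^3.59=36.2341, e^2.75=15.6426, e^2.73=15.3329, e^-0.69=0.5016
Sum = 67.7112
Softmax = [0.5351, 0.231, 0.2264, 0.0074]
p[1] = 15.6426/67.7112 = 0.231

0.231


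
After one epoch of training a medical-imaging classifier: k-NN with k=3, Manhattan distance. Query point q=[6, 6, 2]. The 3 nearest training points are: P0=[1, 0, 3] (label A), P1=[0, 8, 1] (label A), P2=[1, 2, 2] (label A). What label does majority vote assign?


d(q,P0) = 12  (label A)
d(q,P1) = 9  (label A)
d(q,P2) = 9  (label A)
Votes: A=3, B=0
Majority → A

A


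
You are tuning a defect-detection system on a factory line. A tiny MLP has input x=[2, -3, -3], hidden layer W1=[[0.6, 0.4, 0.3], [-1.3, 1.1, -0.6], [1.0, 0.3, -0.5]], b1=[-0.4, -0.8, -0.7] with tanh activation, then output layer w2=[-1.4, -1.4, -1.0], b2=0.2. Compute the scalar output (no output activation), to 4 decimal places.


z1[0] = (0.6)·(2) + (0.4)·(-3) + (0.3)·(-3) - 0.4 = -1.3
z1[1] = (-1.3)·(2) + (1.1)·(-3) + (-0.6)·(-3) - 0.8 = -4.9
z1[2] = (1.0)·(2) + (0.3)·(-3) + (-0.5)·(-3) - 0.7 = 1.9
h = tanh(z1) = [-0.8617, -0.9999, 0.9562]
output = (-1.4)·(-0.8617) + (-1.4)·(-0.9999) + (-1.0)·(0.9562) + 0.2 = 1.85

1.85


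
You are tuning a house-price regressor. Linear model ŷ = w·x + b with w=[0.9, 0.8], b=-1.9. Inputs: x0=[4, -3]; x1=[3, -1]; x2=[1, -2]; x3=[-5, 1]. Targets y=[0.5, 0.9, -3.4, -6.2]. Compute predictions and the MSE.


ŷ0 = (0.9)·(4) + (0.8)·(-3) - 1.9 = -0.7
ŷ1 = (0.9)·(3) + (0.8)·(-1) - 1.9 = 0.0
ŷ2 = (0.9)·(1) + (0.8)·(-2) - 1.9 = -2.6
ŷ3 = (0.9)·(-5) + (0.8)·(1) - 1.9 = -5.6
errors² = [1.44, 0.81, 0.64, 0.36]
MSE = 3.2500/4 = 0.8125

0.8125


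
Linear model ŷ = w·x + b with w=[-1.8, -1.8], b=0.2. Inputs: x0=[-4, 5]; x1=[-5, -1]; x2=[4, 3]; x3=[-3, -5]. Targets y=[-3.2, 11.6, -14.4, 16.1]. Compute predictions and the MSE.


ŷ0 = (-1.8)·(-4) + (-1.8)·(5) + 0.2 = -1.6
ŷ1 = (-1.8)·(-5) + (-1.8)·(-1) + 0.2 = 11.0
ŷ2 = (-1.8)·(4) + (-1.8)·(3) + 0.2 = -12.4
ŷ3 = (-1.8)·(-3) + (-1.8)·(-5) + 0.2 = 14.6
errors² = [2.56, 0.36, 4.0, 2.25]
MSE = 9.1700/4 = 2.2925

2.2925


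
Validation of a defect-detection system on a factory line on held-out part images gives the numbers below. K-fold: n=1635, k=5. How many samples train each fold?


Fold size = 1635/5 = 327
Training per fold = 1635 - 327 = 1308

1308


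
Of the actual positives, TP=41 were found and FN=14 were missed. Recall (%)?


Recall = TP/(TP+FN)
= 41/(41+14)
= 41/55 = 74.55%

74.55%


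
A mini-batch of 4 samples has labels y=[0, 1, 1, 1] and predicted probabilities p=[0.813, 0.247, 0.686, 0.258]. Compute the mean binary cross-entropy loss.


L[0] = -ln(1-0.813) = -ln(0.187) = 1.6766
L[1] = -ln(0.247) = 1.3984
L[2] = -ln(0.686) = 0.3769
L[3] = -ln(0.258) = 1.3548
mean = (1.6766 + 1.3984 + 0.3769 + 1.3548)/4 = 1.2017

1.2017


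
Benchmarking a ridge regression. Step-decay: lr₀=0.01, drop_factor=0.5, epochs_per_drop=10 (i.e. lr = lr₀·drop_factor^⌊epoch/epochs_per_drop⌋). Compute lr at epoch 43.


n_drops = ⌊43/10⌋ = 4
lr = 0.01·0.5^4 = 0.01·0.0625 = 0.000625

0.000625


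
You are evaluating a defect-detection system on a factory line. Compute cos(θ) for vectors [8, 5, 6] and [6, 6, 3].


A·B = 8·6 + 5·6 + 6·3 = 96
‖A‖ = √125 = 11.1803, ‖B‖ = √81 = 9
cos = 96/(√125·√81) = 96/√10125 = 0.9541

0.9541


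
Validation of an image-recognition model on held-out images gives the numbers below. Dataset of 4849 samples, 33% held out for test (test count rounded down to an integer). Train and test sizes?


Test = ⌊4849·33/100⌋ = 1600
Train = 4849 - 1600 = 3249

Train: 3249, Test: 1600


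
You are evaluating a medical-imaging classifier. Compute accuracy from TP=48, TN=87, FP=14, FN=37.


Accuracy = (TP+TN)/(TP+TN+FP+FN)
= (48+87)/(186)
= 135/186 = 72.58%

72.58%


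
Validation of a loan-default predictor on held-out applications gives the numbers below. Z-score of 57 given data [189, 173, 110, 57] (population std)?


μ = 132.25, σ = 52.5327
z = (57 - 132.25)/52.5327 = -1.4324

-1.4324


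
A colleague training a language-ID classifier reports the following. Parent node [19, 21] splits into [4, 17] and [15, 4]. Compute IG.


Parent = [19, 21], H_parent = 0.9982
H_left = 0.7025 (n=21), H_right = 0.7425 (n=19)
H_children = (21/40)·0.7025 + (19/40)·0.7425 = 0.7215
IG = 0.9982 - 0.7215 = 0.2767

0.2767


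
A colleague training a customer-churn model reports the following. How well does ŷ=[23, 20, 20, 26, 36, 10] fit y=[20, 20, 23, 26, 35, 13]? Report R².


ȳ = 22.8333
SS_res = Σ(y-ŷ)² = 28
SS_tot = Σ(y-ȳ)² = 270.83
R² = 1 - SS_res/SS_tot = 1 - 0.1034 = 0.8966

0.8966


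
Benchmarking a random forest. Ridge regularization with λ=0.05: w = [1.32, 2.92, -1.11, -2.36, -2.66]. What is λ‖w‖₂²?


‖w‖₂² = (1.32)² + (2.92)² + (-1.11)² + (-2.36)² + (-2.66)²
     = 1.7424 + 8.5264 + 1.2321 + 5.5696 + 7.0756
     = 24.1461
λ·‖w‖₂² = 0.05·24.1461 = 1.207305

1.207305


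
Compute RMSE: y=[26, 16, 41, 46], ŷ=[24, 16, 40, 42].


MSE = 21/4 = 5.25
RMSE = √(21/4) = 2.2913

2.2913


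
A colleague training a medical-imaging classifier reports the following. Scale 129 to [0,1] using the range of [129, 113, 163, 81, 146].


min=81, max=163
(129-81)/(163-81) = 48/82 = 0.5854

0.5854


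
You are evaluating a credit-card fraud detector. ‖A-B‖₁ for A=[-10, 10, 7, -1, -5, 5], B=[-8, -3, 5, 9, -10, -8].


d = |-10+ 8| + |10+ 3| + |7-5| + |-1-9| + |-5+ 10| + |5+ 8|
  = 2 + 13 + 2 + 10 + 5 + 13
  = 45

45


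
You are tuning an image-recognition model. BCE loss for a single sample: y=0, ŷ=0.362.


BCE = -[y·ln(p) + (1-y)·ln(1-p)]
= -0 - 1·ln(1-0.362)
= -ln(0.638) = 0.4494

0.4494


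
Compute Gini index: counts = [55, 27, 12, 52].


Probabilities: [55/146, 27/146, 12/146, 52/146] ≈ [0.3767, 0.1849, 0.0822, 0.3562]
Σpᵢ² = (3025 + 729 + 144 + 2704)/146² = 6602/21316
Gini = 1 - Σpᵢ² = 1 - 6602/21316 = 0.6903

0.6903


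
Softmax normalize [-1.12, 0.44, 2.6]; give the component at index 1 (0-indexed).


Exponentials: e^-1.12=0.3263, e^0.44=1.5527, e^2.6=13.4637
Sum = 15.3427
Softmax = [0.0213, 0.1012, 0.8775]
p[1] = 1.5527/15.3427 = 0.1012

0.1012


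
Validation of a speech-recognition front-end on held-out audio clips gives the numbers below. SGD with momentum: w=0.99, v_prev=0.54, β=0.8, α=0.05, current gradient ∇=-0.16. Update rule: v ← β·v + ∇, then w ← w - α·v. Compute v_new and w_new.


v_new = 0.8·0.54 - 0.16 = 0.432 - 0.16 = 0.272
w_new = 0.99 - 0.05·0.272 = 0.99 - 0.0136 = 0.9764

v_new=0.272, w_new=0.9764


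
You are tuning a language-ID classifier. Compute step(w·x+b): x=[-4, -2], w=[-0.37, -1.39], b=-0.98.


z = (-4)·(-0.37) + (-2)·(-1.39) - 0.98
  = 3.28
step(z) = 1 (z≥0)

1


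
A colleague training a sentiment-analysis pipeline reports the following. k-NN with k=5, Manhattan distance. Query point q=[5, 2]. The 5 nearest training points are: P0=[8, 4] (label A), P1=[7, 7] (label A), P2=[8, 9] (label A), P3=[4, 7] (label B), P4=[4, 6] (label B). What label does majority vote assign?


d(q,P0) = 5  (label A)
d(q,P1) = 7  (label A)
d(q,P2) = 10  (label A)
d(q,P3) = 6  (label B)
d(q,P4) = 5  (label B)
Votes: A=3, B=2
Majority → A

A


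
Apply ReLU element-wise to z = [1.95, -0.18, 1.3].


ReLU(1.95) = max(0, 1.95) = 1.95
ReLU(-0.18) = max(0, -0.18) = 0.0
ReLU(1.3) = max(0, 1.3) = 1.3
result = [1.95, 0.0, 1.3]

[1.95, 0.0, 1.3]


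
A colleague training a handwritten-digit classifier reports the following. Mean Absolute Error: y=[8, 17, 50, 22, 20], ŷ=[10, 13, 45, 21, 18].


Absolute errors: |8-10|=2, |17-13|=4, |50-45|=5, |22-21|=1, |20-18|=2
Sum = 14
MAE = 14/5 = 14/5

14/5


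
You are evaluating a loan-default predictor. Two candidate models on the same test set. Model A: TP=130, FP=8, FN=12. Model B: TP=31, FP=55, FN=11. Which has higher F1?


Model A: P=130/138=0.942, R=130/142=0.9155, F1=2PR/(P+R)=2TP/(2TP+FP+FN)=260/280=0.9286
Model B: P=31/86=0.3605, R=31/42=0.7381, F1=2PR/(P+R)=2TP/(2TP+FP+FN)=62/128=0.4844
0.9286 > 0.4844 → Model A

Model A


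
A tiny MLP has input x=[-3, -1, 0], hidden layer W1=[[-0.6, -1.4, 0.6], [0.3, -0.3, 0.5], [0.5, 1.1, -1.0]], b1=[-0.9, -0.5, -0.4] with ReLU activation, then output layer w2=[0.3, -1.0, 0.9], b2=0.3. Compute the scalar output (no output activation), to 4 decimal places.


z1[0] = (-0.6)·(-3) + (-1.4)·(-1) + (0.6)·(0) - 0.9 = 2.3
z1[1] = (0.3)·(-3) + (-0.3)·(-1) + (0.5)·(0) - 0.5 = -1.1
z1[2] = (0.5)·(-3) + (1.1)·(-1) + (-1.0)·(0) - 0.4 = -3.0
h = ReLU(z1) = [2.3, 0.0, 0.0]
output = (0.3)·(2.3) + (-1.0)·(0.0) + (0.9)·(0.0) + 0.3 = 0.99

0.99


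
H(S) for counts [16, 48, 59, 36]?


Probabilities: [16/159, 48/159, 59/159, 36/159] ≈ [0.1006, 0.3019, 0.3711, 0.2264]
H = -((16/159)·log₂(16/159) + (48/159)·log₂(48/159) + (59/159)·log₂(59/159) + (36/159)·log₂(36/159))
  = 1.8709 bits

1.8709 bits


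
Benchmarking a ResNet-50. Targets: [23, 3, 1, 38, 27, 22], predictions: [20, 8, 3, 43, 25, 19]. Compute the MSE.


Squared errors: (23-20)²=9, (3-8)²=25, (1-3)²=4, (38-43)²=25, (27-25)²=4, (22-19)²=9
Sum = 76
MSE = 76/6 = 38/3

38/3


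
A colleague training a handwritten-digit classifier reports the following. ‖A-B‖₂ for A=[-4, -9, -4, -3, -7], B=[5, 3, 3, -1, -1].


d = √((-4-5)² + (-9-3)² + (-4-3)² + (-3+ 1)² + (-7+ 1)²)
  = √(81 + 144 + 49 + 4 + 36)
  = √314 = 17.72

17.72


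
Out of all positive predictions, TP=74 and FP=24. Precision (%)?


Precision = TP/(TP+FP)
= 74/(74+24)
= 74/98 = 75.51%

75.51%


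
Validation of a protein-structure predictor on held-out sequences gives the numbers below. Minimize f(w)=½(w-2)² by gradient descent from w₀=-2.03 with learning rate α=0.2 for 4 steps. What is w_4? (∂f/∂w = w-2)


step 1: grad = -2.03-2 = -4.03; w = -2.03 - 0.2·(-4.03) = -1.224
step 2: grad = -1.224-2 = -3.224; w = -1.224 - 0.2·(-3.224) = -0.5792
step 3: grad = -0.5792-2 = -2.5792; w = -0.5792 - 0.2·(-2.5792) = -0.06336
step 4: grad = -0.06336-2 = -2.06336; w = -0.06336 - 0.2·(-2.06336) = 0.349312

0.349312


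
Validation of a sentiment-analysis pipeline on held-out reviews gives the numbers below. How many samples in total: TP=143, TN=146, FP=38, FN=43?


Total = TP + TN + FP + FN
= 143 + 146 + 38 + 43
= 370
(Predicted positive: 181, predicted negative: 189)

370


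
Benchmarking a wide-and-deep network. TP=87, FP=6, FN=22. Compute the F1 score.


Precision = 87/93 = 0.9355
Recall = 87/109 = 0.7982
F1 = 2·P·R/(P+R) = 2·TP/(2·TP+FP+FN) = 174/(174+6+22) = 174/202 = 0.8614

0.8614


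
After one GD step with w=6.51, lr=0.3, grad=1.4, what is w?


w_new = w - α·∇
= 6.51 - 0.3·1.4
= 6.51 - 0.42
= 6.09

6.09


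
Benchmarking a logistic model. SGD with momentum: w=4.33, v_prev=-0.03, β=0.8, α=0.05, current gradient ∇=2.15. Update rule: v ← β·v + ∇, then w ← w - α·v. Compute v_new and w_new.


v_new = 0.8·-0.03 + 2.15 = -0.024 + 2.15 = 2.126
w_new = 4.33 - 0.05·2.126 = 4.33 - 0.1063 = 4.2237

v_new=2.126, w_new=4.2237


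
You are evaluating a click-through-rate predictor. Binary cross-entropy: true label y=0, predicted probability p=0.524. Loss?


BCE = -[y·ln(p) + (1-y)·ln(1-p)]
= -0 - 1·ln(1-0.524)
= -ln(0.476) = 0.7423

0.7423


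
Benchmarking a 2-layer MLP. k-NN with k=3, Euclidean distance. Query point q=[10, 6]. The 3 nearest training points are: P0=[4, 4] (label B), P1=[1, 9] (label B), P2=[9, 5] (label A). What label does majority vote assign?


d(q,P0) = 6.3246  (label B)
d(q,P1) = 9.4868  (label B)
d(q,P2) = 1.4142  (label A)
Votes: A=1, B=2
Majority → B

B


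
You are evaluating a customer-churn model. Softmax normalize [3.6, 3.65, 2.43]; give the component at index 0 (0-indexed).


Exponentials: e^3.6=36.5982, e^3.65=38.4747, e^2.43=11.3589
Sum = 86.4318
Softmax = [0.4234, 0.4451, 0.1314]
p[0] = 36.5982/86.4318 = 0.4234

0.4234


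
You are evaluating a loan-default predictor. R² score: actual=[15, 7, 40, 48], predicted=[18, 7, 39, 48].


ȳ = 27.5
SS_res = Σ(y-ŷ)² = 10
SS_tot = Σ(y-ȳ)² = 1153
R² = 1 - SS_res/SS_tot = 1 - 0.0087 = 0.9913

0.9913


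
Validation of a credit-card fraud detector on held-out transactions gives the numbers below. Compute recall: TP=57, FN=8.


Recall = TP/(TP+FN)
= 57/(57+8)
= 57/65 = 87.69%

87.69%


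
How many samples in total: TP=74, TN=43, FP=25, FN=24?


Total = TP + TN + FP + FN
= 74 + 43 + 25 + 24
= 166
(Predicted positive: 99, predicted negative: 67)

166


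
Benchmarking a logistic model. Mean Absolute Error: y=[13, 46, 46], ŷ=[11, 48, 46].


Absolute errors: |13-11|=2, |46-48|=2, |46-46|=0
Sum = 4
MAE = 4/3 = 4/3

4/3


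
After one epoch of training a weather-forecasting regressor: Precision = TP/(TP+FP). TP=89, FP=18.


Precision = TP/(TP+FP)
= 89/(89+18)
= 89/107 = 83.18%

83.18%


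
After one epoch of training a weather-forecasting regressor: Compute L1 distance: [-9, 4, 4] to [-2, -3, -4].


d = |-9+ 2| + |4+ 3| + |4+ 4|
  = 7 + 7 + 8
  = 22

22


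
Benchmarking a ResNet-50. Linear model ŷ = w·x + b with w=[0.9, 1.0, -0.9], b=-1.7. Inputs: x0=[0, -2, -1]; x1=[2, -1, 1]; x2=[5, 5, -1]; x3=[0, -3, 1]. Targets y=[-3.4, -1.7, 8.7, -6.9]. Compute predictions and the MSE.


ŷ0 = (0.9)·(0) + (1.0)·(-2) + (-0.9)·(-1) - 1.7 = -2.8
ŷ1 = (0.9)·(2) + (1.0)·(-1) + (-0.9)·(1) - 1.7 = -1.8
ŷ2 = (0.9)·(5) + (1.0)·(5) + (-0.9)·(-1) - 1.7 = 8.7
ŷ3 = (0.9)·(0) + (1.0)·(-3) + (-0.9)·(1) - 1.7 = -5.6
errors² = [0.36, 0.01, 0.0, 1.69]
MSE = 2.0600/4 = 0.515

0.515


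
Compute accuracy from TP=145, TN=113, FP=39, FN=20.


Accuracy = (TP+TN)/(TP+TN+FP+FN)
= (145+113)/(317)
= 258/317 = 81.39%

81.39%


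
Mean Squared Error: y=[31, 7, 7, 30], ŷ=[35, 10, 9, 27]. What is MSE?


Squared errors: (31-35)²=16, (7-10)²=9, (7-9)²=4, (30-27)²=9
Sum = 38
MSE = 38/4 = 19/2

19/2


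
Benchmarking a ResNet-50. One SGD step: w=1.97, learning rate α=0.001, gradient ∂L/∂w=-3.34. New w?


w_new = w - α·∇
= 1.97 - 0.001·-3.34
= 1.97 + 0.00334
= 1.97334

1.97334


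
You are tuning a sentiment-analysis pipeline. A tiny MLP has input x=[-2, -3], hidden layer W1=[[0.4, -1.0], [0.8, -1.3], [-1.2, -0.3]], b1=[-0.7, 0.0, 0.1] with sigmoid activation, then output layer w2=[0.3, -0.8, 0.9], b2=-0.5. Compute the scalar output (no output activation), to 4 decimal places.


z1[0] = (0.4)·(-2) + (-1.0)·(-3) - 0.7 = 1.5
z1[1] = (0.8)·(-2) + (-1.3)·(-3) + 0.0 = 2.3
z1[2] = (-1.2)·(-2) + (-0.3)·(-3) + 0.1 = 3.4
h = sigmoid(z1) = [0.8176, 0.9089, 0.9677]
output = (0.3)·(0.8176) + (-0.8)·(0.9089) + (0.9)·(0.9677) - 0.5 = -0.1109

-0.1109


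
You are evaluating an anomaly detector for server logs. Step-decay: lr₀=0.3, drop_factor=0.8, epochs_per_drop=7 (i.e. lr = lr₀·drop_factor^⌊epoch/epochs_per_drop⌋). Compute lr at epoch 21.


n_drops = ⌊21/7⌋ = 3
lr = 0.3·0.8^3 = 0.3·0.512 = 0.1536

0.1536


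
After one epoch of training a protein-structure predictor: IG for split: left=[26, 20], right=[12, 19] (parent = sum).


Parent = [38, 39], H_parent = 0.9999
H_left = 0.9877 (n=46), H_right = 0.9629 (n=31)
H_children = (46/77)·0.9877 + (31/77)·0.9629 = 0.9777
IG = 0.9999 - 0.9777 = 0.0222

0.0222


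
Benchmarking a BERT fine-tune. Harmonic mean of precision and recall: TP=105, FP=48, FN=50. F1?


Precision = 105/153 = 0.6863
Recall = 105/155 = 0.6774
F1 = 2·P·R/(P+R) = 2·TP/(2·TP+FP+FN) = 210/(210+48+50) = 210/308 = 0.6818

0.6818


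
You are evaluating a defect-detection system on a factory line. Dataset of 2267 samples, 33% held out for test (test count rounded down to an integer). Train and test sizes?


Test = ⌊2267·33/100⌋ = 748
Train = 2267 - 748 = 1519

Train: 1519, Test: 748


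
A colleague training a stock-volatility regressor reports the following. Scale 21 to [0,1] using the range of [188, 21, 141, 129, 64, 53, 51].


min=21, max=188
(21-21)/(188-21) = 0/167 = 0.0

0.0


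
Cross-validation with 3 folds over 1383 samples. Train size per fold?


Fold size = 1383/3 = 461
Training per fold = 1383 - 461 = 922

922


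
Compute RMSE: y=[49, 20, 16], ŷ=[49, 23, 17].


MSE = 10/3 = 3.3333
RMSE = √(10/3) = 1.8257

1.8257


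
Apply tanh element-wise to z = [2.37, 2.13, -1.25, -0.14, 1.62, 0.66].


tanh(2.37) = 0.9827
tanh(2.13) = 0.9721
tanh(-1.25) = -0.8483
tanh(-0.14) = -0.1391
tanh(1.62) = 0.9246
tanh(0.66) = 0.5784
result = [0.9827, 0.9721, -0.8483, -0.1391, 0.9246, 0.5784]

[0.9827, 0.9721, -0.8483, -0.1391, 0.9246, 0.5784]


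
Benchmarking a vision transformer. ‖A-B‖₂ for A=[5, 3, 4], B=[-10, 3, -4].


d = √((5+ 10)² + (3-3)² + (4+ 4)²)
  = √(225 + 0 + 64)
  = √289 = 17.0

17.0


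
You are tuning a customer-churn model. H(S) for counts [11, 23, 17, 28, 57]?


Probabilities: [11/136, 23/136, 17/136, 28/136, 57/136] ≈ [0.0809, 0.1691, 0.125, 0.2059, 0.4191]
H = -((11/136)·log₂(11/136) + (23/136)·log₂(23/136) + (17/136)·log₂(17/136) + (28/136)·log₂(28/136) + (57/136)·log₂(57/136))
  = 2.0973 bits

2.0973 bits


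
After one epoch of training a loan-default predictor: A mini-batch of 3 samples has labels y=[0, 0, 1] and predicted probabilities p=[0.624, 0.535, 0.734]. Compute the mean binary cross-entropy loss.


L[0] = -ln(1-0.624) = -ln(0.376) = 0.9782
L[1] = -ln(1-0.535) = -ln(0.465) = 0.7657
L[2] = -ln(0.734) = 0.3092
mean = (0.9782 + 0.7657 + 0.3092)/3 = 0.6844

0.6844


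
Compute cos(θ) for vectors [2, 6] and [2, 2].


A·B = 2·2 + 6·2 = 16
‖A‖ = √40 = 6.3246, ‖B‖ = √8 = 2.8284
cos = 16/(√40·√8) = 16/√320 = 0.8944

0.8944


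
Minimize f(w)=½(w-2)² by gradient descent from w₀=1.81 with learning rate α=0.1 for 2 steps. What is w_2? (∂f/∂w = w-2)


step 1: grad = 1.81-2 = -0.19; w = 1.81 - 0.1·(-0.19) = 1.829
step 2: grad = 1.829-2 = -0.171; w = 1.829 - 0.1·(-0.171) = 1.8461

1.8461


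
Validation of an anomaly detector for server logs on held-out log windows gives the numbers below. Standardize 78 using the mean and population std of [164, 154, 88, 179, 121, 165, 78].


μ = 135.5714, σ = 37.2054
z = (78 - 135.5714)/37.2054 = -1.5474

-1.5474


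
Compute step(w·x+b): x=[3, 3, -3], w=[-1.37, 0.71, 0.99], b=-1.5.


z = (3)·(-1.37) + (3)·(0.71) + (-3)·(0.99) - 1.5
  = -6.45
step(z) = 0 (z<0)

0


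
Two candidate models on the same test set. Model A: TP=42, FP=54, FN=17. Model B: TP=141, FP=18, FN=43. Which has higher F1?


Model A: P=42/96=0.4375, R=42/59=0.7119, F1=2PR/(P+R)=2TP/(2TP+FP+FN)=84/155=0.5419
Model B: P=141/159=0.8868, R=141/184=0.7663, F1=2PR/(P+R)=2TP/(2TP+FP+FN)=282/343=0.8222
0.5419 < 0.8222 → Model B

Model B


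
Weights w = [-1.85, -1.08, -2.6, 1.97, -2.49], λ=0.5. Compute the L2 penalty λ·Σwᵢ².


‖w‖₂² = (-1.85)² + (-1.08)² + (-2.6)² + (1.97)² + (-2.49)²
     = 3.4225 + 1.1664 + 6.76 + 3.8809 + 6.2001
     = 21.4299
λ·‖w‖₂² = 0.5·21.4299 = 10.71495

10.71495


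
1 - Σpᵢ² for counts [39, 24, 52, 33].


Probabilities: [39/148, 24/148, 52/148, 33/148] ≈ [0.2635, 0.1622, 0.3514, 0.223]
Σpᵢ² = (1521 + 576 + 2704 + 1089)/148² = 5890/21904
Gini = 1 - Σpᵢ² = 1 - 5890/21904 = 0.7311

0.7311


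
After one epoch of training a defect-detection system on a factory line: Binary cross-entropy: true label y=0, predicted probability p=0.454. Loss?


BCE = -[y·ln(p) + (1-y)·ln(1-p)]
= -0 - 1·ln(1-0.454)
= -ln(0.546) = 0.6051

0.6051


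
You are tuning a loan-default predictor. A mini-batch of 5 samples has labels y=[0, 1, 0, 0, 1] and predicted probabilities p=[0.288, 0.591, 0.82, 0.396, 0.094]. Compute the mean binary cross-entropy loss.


L[0] = -ln(1-0.288) = -ln(0.712) = 0.3397
L[1] = -ln(0.591) = 0.5259
L[2] = -ln(1-0.82) = -ln(0.18) = 1.7148
L[3] = -ln(1-0.396) = -ln(0.604) = 0.5042
L[4] = -ln(0.094) = 2.3645
mean = (0.3397 + 0.5259 + 1.7148 + 0.5042 + 2.3645)/5 = 1.0898

1.0898


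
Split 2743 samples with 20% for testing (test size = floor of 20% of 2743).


Test = ⌊2743·20/100⌋ = 548
Train = 2743 - 548 = 2195

Train: 2195, Test: 548


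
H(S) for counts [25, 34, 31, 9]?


Probabilities: [25/99, 34/99, 31/99, 9/99] ≈ [0.2525, 0.3434, 0.3131, 0.0909]
H = -((25/99)·log₂(25/99) + (34/99)·log₂(34/99) + (31/99)·log₂(31/99) + (9/99)·log₂(9/99))
  = 1.87 bits

1.87 bits


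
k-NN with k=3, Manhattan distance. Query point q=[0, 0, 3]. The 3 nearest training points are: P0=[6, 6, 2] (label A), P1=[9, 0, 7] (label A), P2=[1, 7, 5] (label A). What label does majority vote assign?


d(q,P0) = 13  (label A)
d(q,P1) = 13  (label A)
d(q,P2) = 10  (label A)
Votes: A=3, B=0
Majority → A

A


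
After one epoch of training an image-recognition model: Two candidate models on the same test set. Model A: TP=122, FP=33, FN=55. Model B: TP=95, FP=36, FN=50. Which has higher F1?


Model A: P=122/155=0.7871, R=122/177=0.6893, F1=2PR/(P+R)=2TP/(2TP+FP+FN)=244/332=0.7349
Model B: P=95/131=0.7252, R=95/145=0.6552, F1=2PR/(P+R)=2TP/(2TP+FP+FN)=190/276=0.6884
0.7349 > 0.6884 → Model A

Model A


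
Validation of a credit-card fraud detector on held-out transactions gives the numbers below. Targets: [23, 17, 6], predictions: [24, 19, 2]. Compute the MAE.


Absolute errors: |23-24|=1, |17-19|=2, |6-2|=4
Sum = 7
MAE = 7/3 = 7/3

7/3


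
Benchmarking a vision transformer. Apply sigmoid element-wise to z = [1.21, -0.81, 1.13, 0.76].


σ(1.21) = 1/(1+e^-1.21) = 0.7703
σ(-0.81) = 1/(1+e^0.81) = 0.3079
σ(1.13) = 1/(1+e^-1.13) = 0.7558
σ(0.76) = 1/(1+e^-0.76) = 0.6814
result = [0.7703, 0.3079, 0.7558, 0.6814]

[0.7703, 0.3079, 0.7558, 0.6814]


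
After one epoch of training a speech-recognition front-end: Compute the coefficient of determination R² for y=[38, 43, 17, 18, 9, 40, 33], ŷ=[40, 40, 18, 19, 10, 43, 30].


ȳ = 28.2857
SS_res = Σ(y-ŷ)² = 34
SS_tot = Σ(y-ȳ)² = 1075.43
R² = 1 - SS_res/SS_tot = 1 - 0.0316 = 0.9684

0.9684


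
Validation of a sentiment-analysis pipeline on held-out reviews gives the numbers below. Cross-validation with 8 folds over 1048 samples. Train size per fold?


Fold size = 1048/8 = 131
Training per fold = 1048 - 131 = 917

917


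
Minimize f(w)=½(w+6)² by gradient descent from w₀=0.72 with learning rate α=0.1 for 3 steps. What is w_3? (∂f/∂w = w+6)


step 1: grad = 0.72+6 = 6.72; w = 0.72 - 0.1·(6.72) = 0.048
step 2: grad = 0.048+6 = 6.048; w = 0.048 - 0.1·(6.048) = -0.5568
step 3: grad = -0.5568+6 = 5.4432; w = -0.5568 - 0.1·(5.4432) = -1.10112

-1.10112


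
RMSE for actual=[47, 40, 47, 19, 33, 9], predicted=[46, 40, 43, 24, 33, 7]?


MSE = 46/6 = 7.6667
RMSE = √(46/6) = 2.7689

2.7689


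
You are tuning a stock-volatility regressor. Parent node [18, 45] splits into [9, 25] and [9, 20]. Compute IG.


Parent = [18, 45], H_parent = 0.8631
H_left = 0.8338 (n=34), H_right = 0.8936 (n=29)
H_children = (34/63)·0.8338 + (29/63)·0.8936 = 0.8613
IG = 0.8631 - 0.8613 = 0.0018

0.0018


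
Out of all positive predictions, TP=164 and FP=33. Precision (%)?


Precision = TP/(TP+FP)
= 164/(164+33)
= 164/197 = 83.25%

83.25%


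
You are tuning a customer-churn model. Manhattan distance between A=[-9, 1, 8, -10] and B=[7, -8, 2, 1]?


d = |-9-7| + |1+ 8| + |8-2| + |-10-1|
  = 16 + 9 + 6 + 11
  = 42

42


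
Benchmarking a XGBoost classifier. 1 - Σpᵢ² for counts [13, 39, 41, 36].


Probabilities: [13/129, 39/129, 41/129, 36/129] ≈ [0.1008, 0.3023, 0.3178, 0.2791]
Σpᵢ² = (169 + 1521 + 1681 + 1296)/129² = 4667/16641
Gini = 1 - Σpᵢ² = 1 - 4667/16641 = 0.7195

0.7195


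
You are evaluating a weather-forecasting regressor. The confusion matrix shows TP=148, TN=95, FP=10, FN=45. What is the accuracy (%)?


Accuracy = (TP+TN)/(TP+TN+FP+FN)
= (148+95)/(298)
= 243/298 = 81.54%

81.54%


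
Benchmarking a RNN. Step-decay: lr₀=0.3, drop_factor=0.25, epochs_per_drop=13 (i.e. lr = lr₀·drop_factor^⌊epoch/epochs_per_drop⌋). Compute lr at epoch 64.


n_drops = ⌊64/13⌋ = 4
lr = 0.3·0.25^4 = 0.3·0.00390625 = 0.001171875

0.001171875


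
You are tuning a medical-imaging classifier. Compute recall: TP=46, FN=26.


Recall = TP/(TP+FN)
= 46/(46+26)
= 46/72 = 63.89%

63.89%


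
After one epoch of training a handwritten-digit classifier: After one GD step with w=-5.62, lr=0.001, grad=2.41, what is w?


w_new = w - α·∇
= -5.62 - 0.001·2.41
= -5.62 - 0.00241
= -5.62241

-5.62241


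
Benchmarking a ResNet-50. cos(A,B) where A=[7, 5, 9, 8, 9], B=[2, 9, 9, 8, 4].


A·B = 7·2 + 5·9 + 9·9 + 8·8 + 9·4 = 240
‖A‖ = √300 = 17.3205, ‖B‖ = √246 = 15.6844
cos = 240/(√300·√246) = 240/√73800 = 0.8835

0.8835


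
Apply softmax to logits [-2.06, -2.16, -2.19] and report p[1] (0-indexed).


Exponentials: e^-2.06=0.1275, e^-2.16=0.1153, e^-2.19=0.1119
Sum = 0.3547
Softmax = [0.3593, 0.3251, 0.3155]
p[1] = 0.1153/0.3547 = 0.3251

0.3251


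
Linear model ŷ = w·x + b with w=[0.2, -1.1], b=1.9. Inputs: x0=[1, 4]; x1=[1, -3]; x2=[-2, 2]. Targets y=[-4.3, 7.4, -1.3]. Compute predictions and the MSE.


ŷ0 = (0.2)·(1) + (-1.1)·(4) + 1.9 = -2.3
ŷ1 = (0.2)·(1) + (-1.1)·(-3) + 1.9 = 5.4
ŷ2 = (0.2)·(-2) + (-1.1)·(2) + 1.9 = -0.7
errors² = [4.0, 4.0, 0.36]
MSE = 8.3600/3 = 2.7867

2.7867


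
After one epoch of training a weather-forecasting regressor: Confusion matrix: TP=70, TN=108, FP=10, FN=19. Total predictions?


Total = TP + TN + FP + FN
= 70 + 108 + 10 + 19
= 207
(Predicted positive: 80, predicted negative: 127)

207


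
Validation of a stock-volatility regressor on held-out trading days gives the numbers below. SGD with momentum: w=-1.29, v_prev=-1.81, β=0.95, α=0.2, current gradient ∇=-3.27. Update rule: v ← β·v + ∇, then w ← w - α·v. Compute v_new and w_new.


v_new = 0.95·-1.81 - 3.27 = -1.7195 - 3.27 = -4.9895
w_new = -1.29 - 0.2·-4.9895 = -1.29 + 0.9979 = -0.2921

v_new=-4.9895, w_new=-0.2921


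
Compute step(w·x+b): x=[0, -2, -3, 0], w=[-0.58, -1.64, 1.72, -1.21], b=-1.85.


z = (0)·(-0.58) + (-2)·(-1.64) + (-3)·(1.72) + (0)·(-1.21) - 1.85
  = -3.73
step(z) = 0 (z<0)

0


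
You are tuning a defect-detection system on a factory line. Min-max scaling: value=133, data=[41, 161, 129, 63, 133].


min=41, max=161
(133-41)/(161-41) = 92/120 = 0.7667

0.7667


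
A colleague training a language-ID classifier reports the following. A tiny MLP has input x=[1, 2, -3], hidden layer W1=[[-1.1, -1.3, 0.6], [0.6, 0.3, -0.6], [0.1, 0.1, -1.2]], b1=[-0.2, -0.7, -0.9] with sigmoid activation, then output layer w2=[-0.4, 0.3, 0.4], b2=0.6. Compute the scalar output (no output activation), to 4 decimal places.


z1[0] = (-1.1)·(1) + (-1.3)·(2) + (0.6)·(-3) - 0.2 = -5.7
z1[1] = (0.6)·(1) + (0.3)·(2) + (-0.6)·(-3) - 0.7 = 2.3
z1[2] = (0.1)·(1) + (0.1)·(2) + (-1.2)·(-3) - 0.9 = 3.0
h = sigmoid(z1) = [0.0033, 0.9089, 0.9526]
output = (-0.4)·(0.0033) + (0.3)·(0.9089) + (0.4)·(0.9526) + 0.6 = 1.2524

1.2524


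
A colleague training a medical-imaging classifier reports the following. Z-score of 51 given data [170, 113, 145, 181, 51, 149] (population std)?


μ = 134.8333, σ = 43.1602
z = (51 - 134.8333)/43.1602 = -1.9424

-1.9424


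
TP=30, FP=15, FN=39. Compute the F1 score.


Precision = 30/45 = 0.6667
Recall = 30/69 = 0.4348
F1 = 2·P·R/(P+R) = 2·TP/(2·TP+FP+FN) = 60/(60+15+39) = 60/114 = 0.5263

0.5263


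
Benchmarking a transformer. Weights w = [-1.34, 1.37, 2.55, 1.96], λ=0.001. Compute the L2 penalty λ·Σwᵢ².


‖w‖₂² = (-1.34)² + (1.37)² + (2.55)² + (1.96)²
     = 1.7956 + 1.8769 + 6.5025 + 3.8416
     = 14.0166
λ·‖w‖₂² = 0.001·14.0166 = 0.014017

0.014017
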